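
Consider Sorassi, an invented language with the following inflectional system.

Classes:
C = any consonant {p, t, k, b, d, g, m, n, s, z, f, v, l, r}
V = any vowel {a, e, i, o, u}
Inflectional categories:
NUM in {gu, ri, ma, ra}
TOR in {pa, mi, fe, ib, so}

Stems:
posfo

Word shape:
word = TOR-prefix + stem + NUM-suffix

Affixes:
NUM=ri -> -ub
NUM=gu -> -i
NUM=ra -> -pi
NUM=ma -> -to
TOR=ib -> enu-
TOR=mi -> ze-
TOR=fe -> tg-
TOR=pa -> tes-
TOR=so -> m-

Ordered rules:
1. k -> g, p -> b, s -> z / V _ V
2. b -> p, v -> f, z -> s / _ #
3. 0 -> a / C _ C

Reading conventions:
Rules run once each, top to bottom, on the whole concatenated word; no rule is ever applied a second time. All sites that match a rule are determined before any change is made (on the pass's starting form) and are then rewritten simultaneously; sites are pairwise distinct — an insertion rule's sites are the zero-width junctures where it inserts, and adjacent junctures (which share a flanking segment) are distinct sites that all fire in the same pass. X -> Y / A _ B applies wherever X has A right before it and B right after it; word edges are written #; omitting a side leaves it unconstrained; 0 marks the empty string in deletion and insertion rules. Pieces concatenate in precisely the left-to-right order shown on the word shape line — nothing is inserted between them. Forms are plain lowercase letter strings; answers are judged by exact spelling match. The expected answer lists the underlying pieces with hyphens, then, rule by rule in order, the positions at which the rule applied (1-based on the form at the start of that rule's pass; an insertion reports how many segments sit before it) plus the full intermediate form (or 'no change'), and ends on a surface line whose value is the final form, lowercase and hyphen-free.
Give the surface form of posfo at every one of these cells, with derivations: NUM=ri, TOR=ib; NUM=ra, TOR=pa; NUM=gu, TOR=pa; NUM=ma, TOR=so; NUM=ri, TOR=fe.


cell NUM=ri, TOR=ib:
underlying: enu-posfo-ub
1. k -> g, p -> b, s -> z / V _ V: fires at position(s) 4: enubosfoub
2. b -> p, v -> f, z -> s / _ #: fires at position(s) 10: enubosfoup
3. 0 -> a / C _ C: inserts after position(s) 6: enubosafoup
surface: enubosafoup

cell NUM=ra, TOR=pa:
underlying: tes-posfo-pi
1. k -> g, p -> b, s -> z / V _ V: fires at position(s) 9: tesposfobi
2. b -> p, v -> f, z -> s / _ #: no change
3. 0 -> a / C _ C: inserts after position(s) 3, 6: tesaposafobi
surface: tesaposafobi

cell NUM=gu, TOR=pa:
underlying: tes-posfo-i
1. k -> g, p -> b, s -> z / V _ V: no change
2. b -> p, v -> f, z -> s / _ #: no change
3. 0 -> a / C _ C: inserts after position(s) 3, 6: tesaposafoi
surface: tesaposafoi

cell NUM=ma, TOR=so:
underlying: m-posfo-to
1. k -> g, p -> b, s -> z / V _ V: no change
2. b -> p, v -> f, z -> s / _ #: no change
3. 0 -> a / C _ C: inserts after position(s) 1, 4: maposafoto
surface: maposafoto

cell NUM=ri, TOR=fe:
underlying: tg-posfo-ub
1. k -> g, p -> b, s -> z / V _ V: no change
2. b -> p, v -> f, z -> s / _ #: fires at position(s) 9: tgposfoup
3. 0 -> a / C _ C: inserts after position(s) 1, 2, 5: tagaposafoup
surface: tagaposafoup


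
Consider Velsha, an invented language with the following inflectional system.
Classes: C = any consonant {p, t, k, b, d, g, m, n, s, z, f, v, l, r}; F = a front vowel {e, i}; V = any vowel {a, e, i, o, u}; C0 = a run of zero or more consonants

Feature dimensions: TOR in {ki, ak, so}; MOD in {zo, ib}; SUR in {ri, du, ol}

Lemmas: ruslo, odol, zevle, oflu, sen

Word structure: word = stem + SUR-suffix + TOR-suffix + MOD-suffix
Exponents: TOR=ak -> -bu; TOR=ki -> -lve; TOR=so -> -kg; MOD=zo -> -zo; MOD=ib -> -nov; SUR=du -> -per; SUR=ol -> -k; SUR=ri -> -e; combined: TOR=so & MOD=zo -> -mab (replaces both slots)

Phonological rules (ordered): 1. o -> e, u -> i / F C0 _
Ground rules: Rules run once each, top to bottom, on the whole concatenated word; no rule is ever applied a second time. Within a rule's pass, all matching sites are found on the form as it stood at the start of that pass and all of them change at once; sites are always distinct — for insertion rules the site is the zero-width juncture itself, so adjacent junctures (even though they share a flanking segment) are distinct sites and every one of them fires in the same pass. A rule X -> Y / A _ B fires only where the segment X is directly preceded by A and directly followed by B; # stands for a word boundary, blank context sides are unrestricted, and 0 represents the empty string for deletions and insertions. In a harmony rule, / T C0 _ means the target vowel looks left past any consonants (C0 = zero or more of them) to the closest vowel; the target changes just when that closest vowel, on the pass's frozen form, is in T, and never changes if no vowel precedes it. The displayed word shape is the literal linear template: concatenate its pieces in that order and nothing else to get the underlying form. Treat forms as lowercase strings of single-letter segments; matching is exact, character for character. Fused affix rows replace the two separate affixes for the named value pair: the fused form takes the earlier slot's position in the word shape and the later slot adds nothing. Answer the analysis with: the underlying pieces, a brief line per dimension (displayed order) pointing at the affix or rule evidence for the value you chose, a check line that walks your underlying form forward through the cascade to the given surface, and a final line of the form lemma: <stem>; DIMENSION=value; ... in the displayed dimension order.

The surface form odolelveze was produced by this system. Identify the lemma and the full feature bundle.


underlying: odol-e-lve-zo
TOR=ki - signalled by the affix -lve
MOD=zo - signalled by the affix -zo
SUR=ri - signalled by the affix -e
check: odolelvezo -> odolelveze
lemma: odol; TOR=ki; MOD=zo; SUR=ri


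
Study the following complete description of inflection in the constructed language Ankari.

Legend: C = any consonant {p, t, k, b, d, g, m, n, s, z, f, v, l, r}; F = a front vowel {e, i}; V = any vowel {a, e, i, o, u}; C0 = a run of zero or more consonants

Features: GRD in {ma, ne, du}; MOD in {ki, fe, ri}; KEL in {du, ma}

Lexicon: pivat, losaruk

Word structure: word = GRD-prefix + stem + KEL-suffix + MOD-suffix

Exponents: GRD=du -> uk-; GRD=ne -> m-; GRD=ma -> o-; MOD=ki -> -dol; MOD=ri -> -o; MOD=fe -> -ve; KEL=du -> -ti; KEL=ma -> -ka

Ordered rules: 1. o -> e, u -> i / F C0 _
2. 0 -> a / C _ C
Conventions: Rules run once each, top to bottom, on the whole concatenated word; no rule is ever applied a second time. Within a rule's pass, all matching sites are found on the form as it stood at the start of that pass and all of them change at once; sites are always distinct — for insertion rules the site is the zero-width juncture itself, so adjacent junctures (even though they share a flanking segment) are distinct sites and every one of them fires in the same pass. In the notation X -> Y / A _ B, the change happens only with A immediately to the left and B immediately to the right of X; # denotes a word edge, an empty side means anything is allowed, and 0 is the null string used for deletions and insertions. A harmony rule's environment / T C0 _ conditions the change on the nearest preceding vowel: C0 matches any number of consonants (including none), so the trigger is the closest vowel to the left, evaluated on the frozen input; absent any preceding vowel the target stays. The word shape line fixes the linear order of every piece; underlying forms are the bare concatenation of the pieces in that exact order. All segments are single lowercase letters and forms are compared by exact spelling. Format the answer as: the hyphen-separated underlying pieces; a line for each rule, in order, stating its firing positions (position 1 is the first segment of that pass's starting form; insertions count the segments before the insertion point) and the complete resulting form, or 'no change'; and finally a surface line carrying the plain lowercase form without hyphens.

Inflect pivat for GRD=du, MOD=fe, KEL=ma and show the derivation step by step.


underlying: uk-pivat-ka-ve
1. o -> e, u -> i / F C0 _: no change
2. 0 -> a / C _ C: inserts after position(s) 2, 7: ukapivatakave
surface: ukapivatakave


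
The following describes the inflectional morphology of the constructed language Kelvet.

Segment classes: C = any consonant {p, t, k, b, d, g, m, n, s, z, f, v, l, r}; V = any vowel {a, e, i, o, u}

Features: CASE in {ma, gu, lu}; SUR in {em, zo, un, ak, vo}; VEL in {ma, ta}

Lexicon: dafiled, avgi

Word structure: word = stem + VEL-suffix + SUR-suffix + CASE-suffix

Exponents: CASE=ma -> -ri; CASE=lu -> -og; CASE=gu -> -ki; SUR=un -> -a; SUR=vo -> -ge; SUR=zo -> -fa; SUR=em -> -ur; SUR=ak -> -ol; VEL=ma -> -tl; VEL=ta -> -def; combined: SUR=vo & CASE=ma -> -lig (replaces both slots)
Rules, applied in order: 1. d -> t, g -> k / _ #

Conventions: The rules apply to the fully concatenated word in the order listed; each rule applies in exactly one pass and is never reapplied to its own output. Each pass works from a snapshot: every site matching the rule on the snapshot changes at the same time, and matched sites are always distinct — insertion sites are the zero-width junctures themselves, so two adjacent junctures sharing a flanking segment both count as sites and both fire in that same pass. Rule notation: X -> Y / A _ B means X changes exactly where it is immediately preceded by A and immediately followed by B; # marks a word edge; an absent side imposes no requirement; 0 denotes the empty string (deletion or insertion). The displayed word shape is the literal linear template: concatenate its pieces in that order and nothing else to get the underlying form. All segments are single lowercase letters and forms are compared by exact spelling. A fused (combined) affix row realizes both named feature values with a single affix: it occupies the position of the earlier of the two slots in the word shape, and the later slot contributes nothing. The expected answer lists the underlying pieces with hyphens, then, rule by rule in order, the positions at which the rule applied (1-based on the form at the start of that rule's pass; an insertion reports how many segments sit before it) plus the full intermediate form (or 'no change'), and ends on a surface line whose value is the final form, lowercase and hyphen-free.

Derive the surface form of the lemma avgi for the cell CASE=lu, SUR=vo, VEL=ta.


underlying: avgi-def-ge-og
1. d -> t, g -> k / _ #: fires at position(s) 11: avgidefgeok
surface: avgidefgeok


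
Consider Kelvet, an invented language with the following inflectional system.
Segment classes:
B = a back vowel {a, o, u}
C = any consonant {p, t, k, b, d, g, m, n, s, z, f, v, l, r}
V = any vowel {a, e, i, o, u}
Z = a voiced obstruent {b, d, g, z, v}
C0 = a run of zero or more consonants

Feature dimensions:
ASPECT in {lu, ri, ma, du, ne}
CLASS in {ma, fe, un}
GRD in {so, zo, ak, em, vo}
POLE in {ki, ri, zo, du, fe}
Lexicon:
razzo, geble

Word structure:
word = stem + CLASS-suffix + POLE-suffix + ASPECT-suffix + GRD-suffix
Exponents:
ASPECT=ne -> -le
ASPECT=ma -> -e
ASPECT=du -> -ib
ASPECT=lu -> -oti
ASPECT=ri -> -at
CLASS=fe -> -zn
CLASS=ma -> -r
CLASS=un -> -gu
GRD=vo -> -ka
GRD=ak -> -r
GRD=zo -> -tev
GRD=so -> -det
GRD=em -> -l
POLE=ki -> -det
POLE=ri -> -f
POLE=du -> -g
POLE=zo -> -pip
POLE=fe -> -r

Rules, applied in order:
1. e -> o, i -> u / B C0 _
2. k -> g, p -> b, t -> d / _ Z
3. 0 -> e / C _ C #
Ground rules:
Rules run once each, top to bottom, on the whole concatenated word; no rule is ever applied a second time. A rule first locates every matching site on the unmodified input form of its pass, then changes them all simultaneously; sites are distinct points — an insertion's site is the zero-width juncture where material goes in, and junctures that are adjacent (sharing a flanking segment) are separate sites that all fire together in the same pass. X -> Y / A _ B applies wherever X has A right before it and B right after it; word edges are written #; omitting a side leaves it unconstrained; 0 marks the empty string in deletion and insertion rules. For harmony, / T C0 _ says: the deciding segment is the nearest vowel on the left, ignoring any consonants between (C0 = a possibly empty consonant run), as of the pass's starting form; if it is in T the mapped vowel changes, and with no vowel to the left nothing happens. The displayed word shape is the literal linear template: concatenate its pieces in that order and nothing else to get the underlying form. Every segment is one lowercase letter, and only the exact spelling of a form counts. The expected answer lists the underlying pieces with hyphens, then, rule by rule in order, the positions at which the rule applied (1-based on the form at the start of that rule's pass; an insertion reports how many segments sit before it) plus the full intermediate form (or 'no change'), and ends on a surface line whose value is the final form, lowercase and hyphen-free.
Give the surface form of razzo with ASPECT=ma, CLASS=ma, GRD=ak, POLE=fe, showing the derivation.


underlying: razzo-r-r-e-r
1. e -> o, i -> u / B C0 _: fires at position(s) 8: razzorror
2. k -> g, p -> b, t -> d / _ Z: no change
3. 0 -> e / C _ C #: no change
surface: razzorror


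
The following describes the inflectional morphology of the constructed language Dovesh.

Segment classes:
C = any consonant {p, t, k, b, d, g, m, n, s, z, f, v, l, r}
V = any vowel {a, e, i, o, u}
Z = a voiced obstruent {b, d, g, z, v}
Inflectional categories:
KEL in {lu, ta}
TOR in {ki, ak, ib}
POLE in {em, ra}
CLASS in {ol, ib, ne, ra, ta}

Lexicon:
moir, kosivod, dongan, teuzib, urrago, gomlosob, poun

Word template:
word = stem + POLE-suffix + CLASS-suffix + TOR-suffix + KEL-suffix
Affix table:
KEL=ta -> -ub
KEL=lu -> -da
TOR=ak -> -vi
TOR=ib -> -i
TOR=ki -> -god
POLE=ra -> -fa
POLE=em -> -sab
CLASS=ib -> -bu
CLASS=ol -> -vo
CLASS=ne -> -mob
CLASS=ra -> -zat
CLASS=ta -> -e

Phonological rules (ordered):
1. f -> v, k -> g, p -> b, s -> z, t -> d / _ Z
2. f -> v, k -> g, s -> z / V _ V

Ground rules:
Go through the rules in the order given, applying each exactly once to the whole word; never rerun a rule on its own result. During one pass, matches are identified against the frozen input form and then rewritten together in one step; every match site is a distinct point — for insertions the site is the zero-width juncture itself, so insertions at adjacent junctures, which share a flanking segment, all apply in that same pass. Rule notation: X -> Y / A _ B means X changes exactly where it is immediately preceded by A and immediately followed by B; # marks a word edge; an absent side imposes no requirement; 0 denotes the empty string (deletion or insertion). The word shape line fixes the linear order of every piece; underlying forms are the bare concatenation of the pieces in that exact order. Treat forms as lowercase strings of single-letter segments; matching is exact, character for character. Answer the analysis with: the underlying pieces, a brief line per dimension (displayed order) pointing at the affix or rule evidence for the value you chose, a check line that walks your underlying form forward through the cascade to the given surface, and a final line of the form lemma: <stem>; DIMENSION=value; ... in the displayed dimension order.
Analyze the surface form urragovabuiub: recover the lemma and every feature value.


underlying: urrago-fa-bu-i-ub
KEL=ta - signalled by the affix -ub
TOR=ib - signalled by the affix -i
POLE=ra - signalled by the affix -fa
CLASS=ib - signalled by the affix -bu
check: urragofabuiub -> urragofabuiub -> urragovabuiub
lemma: urrago; KEL=ta; TOR=ib; POLE=ra; CLASS=ib


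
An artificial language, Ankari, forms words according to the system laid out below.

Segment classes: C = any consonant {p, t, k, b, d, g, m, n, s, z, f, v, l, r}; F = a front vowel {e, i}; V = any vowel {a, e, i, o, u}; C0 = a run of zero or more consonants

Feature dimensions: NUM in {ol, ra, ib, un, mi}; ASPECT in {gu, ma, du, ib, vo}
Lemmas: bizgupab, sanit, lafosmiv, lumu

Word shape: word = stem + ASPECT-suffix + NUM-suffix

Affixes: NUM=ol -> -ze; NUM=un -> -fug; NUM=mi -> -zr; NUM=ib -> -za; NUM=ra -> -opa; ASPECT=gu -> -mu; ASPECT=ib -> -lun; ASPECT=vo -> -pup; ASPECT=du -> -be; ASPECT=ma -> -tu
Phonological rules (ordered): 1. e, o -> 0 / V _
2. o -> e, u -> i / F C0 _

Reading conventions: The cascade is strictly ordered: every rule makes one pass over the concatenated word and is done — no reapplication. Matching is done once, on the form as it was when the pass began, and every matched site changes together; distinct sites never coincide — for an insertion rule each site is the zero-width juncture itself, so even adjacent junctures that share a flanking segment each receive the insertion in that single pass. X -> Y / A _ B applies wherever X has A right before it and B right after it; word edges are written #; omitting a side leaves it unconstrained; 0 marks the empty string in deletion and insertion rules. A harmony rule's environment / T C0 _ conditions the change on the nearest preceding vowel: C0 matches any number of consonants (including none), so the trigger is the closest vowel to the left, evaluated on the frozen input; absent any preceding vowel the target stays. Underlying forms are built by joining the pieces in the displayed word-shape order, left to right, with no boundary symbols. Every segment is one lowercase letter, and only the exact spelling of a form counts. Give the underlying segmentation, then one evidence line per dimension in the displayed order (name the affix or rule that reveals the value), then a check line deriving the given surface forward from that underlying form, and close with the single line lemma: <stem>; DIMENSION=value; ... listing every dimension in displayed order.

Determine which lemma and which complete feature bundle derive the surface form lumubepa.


underlying: lumu-be-opa
NUM=ra - signalled by the affix -opa
ASPECT=du - signalled by the affix -be
check: lumubeopa -> lumubepa -> lumubepa
lemma: lumu; NUM=ra; ASPECT=du


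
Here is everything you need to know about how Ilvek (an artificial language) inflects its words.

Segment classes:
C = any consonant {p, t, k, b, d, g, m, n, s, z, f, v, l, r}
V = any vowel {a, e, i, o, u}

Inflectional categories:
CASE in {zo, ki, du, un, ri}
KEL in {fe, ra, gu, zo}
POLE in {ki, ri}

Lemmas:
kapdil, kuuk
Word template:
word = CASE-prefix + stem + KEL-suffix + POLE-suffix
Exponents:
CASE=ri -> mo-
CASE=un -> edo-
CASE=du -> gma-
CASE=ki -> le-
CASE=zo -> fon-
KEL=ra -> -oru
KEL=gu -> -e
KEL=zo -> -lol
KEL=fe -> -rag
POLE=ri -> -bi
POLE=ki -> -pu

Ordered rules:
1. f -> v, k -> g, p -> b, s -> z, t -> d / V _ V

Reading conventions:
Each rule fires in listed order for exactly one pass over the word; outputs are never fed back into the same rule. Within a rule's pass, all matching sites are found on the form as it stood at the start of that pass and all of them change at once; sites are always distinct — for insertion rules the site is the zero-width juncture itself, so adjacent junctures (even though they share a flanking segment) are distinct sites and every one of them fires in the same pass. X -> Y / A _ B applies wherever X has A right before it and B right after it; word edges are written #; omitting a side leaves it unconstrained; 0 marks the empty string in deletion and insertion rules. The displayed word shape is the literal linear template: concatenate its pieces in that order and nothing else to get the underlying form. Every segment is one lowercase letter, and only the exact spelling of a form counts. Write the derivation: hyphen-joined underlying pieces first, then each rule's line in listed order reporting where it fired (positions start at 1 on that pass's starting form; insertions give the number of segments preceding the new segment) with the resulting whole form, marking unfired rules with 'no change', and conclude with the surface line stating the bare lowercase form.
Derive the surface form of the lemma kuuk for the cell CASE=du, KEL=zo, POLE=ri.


underlying: gma-kuuk-lol-bi
1. f -> v, k -> g, p -> b, s -> z, t -> d / V _ V: fires at position(s) 4: gmaguuklolbi
surface: gmaguuklolbi


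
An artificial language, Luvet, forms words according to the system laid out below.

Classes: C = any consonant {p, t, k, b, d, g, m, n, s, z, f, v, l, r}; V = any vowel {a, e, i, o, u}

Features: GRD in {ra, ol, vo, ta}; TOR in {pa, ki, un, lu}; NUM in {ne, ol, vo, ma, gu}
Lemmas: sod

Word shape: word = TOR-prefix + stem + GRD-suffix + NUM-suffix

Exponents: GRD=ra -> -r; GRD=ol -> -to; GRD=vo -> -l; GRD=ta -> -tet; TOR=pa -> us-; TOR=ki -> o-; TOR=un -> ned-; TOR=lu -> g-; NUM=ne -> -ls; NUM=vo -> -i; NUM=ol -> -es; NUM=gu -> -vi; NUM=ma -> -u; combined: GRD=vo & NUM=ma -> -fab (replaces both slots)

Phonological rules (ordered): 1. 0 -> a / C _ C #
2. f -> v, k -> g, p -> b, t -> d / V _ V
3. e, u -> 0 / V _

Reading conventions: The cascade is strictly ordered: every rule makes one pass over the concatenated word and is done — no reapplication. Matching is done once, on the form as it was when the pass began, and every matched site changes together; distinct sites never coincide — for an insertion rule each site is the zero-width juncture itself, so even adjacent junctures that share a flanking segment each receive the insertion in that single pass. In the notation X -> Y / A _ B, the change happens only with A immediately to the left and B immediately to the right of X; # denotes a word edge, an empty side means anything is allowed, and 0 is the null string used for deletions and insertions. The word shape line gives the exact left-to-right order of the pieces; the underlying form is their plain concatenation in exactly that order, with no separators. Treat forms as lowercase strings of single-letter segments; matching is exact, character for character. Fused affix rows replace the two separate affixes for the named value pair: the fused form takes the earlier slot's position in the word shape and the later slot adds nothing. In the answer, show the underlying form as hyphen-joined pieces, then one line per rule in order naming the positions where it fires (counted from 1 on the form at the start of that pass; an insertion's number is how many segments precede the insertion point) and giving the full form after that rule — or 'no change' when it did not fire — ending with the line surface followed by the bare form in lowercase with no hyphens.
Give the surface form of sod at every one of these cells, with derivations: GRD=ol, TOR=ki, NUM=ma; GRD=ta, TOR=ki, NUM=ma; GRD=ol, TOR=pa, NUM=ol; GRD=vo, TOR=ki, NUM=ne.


cell GRD=ol, TOR=ki, NUM=ma:
underlying: o-sod-to-u
1. 0 -> a / C _ C #: no change
2. f -> v, k -> g, p -> b, t -> d / V _ V: no change
3. e, u -> 0 / V _: fires at position(s) 7: osodto
surface: osodto

cell GRD=ta, TOR=ki, NUM=ma:
underlying: o-sod-tet-u
1. 0 -> a / C _ C #: no change
2. f -> v, k -> g, p -> b, t -> d / V _ V: fires at position(s) 7: osodtedu
3. e, u -> 0 / V _: no change
surface: osodtedu

cell GRD=ol, TOR=pa, NUM=ol:
underlying: us-sod-to-es
1. 0 -> a / C _ C #: no change
2. f -> v, k -> g, p -> b, t -> d / V _ V: no change
3. e, u -> 0 / V _: fires at position(s) 8: ussodtos
surface: ussodtos

cell GRD=vo, TOR=ki, NUM=ne:
underlying: o-sod-l-ls
1. 0 -> a / C _ C #: inserts after position(s) 6: osodllas
2. f -> v, k -> g, p -> b, t -> d / V _ V: no change
3. e, u -> 0 / V _: no change
surface: osodllas


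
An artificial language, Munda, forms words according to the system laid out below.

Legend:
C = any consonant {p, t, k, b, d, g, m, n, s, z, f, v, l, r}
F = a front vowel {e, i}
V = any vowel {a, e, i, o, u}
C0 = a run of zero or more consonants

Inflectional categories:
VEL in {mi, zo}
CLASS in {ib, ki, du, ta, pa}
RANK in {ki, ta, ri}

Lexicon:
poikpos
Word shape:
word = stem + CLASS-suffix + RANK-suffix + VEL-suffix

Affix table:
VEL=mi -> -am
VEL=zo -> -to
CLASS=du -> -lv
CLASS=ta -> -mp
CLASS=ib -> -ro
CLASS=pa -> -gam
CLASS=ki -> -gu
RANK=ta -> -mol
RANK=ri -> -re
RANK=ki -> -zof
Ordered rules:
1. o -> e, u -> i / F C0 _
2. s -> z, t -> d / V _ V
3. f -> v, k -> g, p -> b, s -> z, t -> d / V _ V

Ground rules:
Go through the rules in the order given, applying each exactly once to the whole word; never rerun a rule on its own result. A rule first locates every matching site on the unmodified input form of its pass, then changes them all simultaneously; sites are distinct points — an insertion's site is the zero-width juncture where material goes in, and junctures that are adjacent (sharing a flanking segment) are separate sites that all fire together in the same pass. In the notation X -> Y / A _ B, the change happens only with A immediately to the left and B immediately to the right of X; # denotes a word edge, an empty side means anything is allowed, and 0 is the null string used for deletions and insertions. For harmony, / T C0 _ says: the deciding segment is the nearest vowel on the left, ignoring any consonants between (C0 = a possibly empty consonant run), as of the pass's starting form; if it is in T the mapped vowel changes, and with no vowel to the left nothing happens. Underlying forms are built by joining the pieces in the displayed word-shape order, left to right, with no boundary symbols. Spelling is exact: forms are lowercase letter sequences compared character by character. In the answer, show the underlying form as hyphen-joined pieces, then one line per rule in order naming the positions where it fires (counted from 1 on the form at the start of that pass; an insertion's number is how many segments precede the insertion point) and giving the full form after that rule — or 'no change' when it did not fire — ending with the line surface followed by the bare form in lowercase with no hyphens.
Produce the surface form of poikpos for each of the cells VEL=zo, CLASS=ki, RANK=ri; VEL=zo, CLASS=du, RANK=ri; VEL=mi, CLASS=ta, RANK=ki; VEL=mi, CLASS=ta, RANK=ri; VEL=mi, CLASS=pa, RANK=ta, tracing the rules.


cell VEL=zo, CLASS=ki, RANK=ri:
underlying: poikpos-gu-re-to
1. o -> e, u -> i / F C0 _: fires at position(s) 6, 13: poikpesgurete
2. s -> z, t -> d / V _ V: fires at position(s) 12: poikpesgurede
3. f -> v, k -> g, p -> b, s -> z, t -> d / V _ V: no change
surface: poikpesgurede

cell VEL=zo, CLASS=du, RANK=ri:
underlying: poikpos-lv-re-to
1. o -> e, u -> i / F C0 _: fires at position(s) 6, 13: poikpeslvrete
2. s -> z, t -> d / V _ V: fires at position(s) 12: poikpeslvrede
3. f -> v, k -> g, p -> b, s -> z, t -> d / V _ V: no change
surface: poikpeslvrede

cell VEL=mi, CLASS=ta, RANK=ki:
underlying: poikpos-mp-zof-am
1. o -> e, u -> i / F C0 _: fires at position(s) 6: poikpesmpzofam
2. s -> z, t -> d / V _ V: no change
3. f -> v, k -> g, p -> b, s -> z, t -> d / V _ V: fires at position(s) 12: poikpesmpzovam
surface: poikpesmpzovam

cell VEL=mi, CLASS=ta, RANK=ri:
underlying: poikpos-mp-re-am
1. o -> e, u -> i / F C0 _: fires at position(s) 6: poikpesmpream
2. s -> z, t -> d / V _ V: no change
3. f -> v, k -> g, p -> b, s -> z, t -> d / V _ V: no change
surface: poikpesmpream

cell VEL=mi, CLASS=pa, RANK=ta:
underlying: poikpos-gam-mol-am
1. o -> e, u -> i / F C0 _: fires at position(s) 6: poikpesgammolam
2. s -> z, t -> d / V _ V: no change
3. f -> v, k -> g, p -> b, s -> z, t -> d / V _ V: no change
surface: poikpesgammolam


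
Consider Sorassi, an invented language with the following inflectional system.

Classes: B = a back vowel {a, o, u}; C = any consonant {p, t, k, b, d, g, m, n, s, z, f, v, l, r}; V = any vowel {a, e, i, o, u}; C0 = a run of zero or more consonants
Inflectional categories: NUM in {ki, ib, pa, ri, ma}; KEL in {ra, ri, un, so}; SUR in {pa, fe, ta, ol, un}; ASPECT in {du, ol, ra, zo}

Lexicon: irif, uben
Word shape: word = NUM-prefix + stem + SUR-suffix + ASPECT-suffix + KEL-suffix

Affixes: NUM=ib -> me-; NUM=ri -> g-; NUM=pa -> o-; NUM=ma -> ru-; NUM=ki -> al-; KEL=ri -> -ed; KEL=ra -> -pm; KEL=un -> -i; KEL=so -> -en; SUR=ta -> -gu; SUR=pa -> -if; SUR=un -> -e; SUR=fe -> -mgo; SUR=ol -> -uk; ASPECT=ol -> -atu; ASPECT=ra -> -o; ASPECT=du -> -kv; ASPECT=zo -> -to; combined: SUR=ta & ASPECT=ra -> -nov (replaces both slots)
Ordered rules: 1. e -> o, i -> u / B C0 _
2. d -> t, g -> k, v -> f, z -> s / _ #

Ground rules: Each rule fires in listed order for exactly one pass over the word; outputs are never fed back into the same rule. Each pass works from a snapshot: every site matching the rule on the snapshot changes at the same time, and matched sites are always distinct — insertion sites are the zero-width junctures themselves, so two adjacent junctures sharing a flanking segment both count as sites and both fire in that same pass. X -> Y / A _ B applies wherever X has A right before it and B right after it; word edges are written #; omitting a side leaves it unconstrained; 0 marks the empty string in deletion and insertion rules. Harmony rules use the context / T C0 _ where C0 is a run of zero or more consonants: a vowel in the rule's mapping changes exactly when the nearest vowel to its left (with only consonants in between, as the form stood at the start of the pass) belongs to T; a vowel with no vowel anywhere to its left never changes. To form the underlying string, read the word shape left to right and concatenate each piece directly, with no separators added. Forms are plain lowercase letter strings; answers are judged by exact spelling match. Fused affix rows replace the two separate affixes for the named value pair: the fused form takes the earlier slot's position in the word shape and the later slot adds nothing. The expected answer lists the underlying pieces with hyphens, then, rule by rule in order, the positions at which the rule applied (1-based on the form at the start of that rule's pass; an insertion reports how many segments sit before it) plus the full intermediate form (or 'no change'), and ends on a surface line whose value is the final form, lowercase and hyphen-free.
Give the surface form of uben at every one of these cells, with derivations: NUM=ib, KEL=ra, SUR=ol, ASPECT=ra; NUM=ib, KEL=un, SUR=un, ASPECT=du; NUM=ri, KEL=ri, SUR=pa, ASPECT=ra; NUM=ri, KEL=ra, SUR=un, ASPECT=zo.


cell NUM=ib, KEL=ra, SUR=ol, ASPECT=ra:
underlying: me-uben-uk-o-pm
1. e -> o, i -> u / B C0 _: fires at position(s) 5: meubonukopm
2. d -> t, g -> k, v -> f, z -> s / _ #: no change
surface: meubonukopm

cell NUM=ib, KEL=un, SUR=un, ASPECT=du:
underlying: me-uben-e-kv-i
1. e -> o, i -> u / B C0 _: fires at position(s) 5: meubonekvi
2. d -> t, g -> k, v -> f, z -> s / _ #: no change
surface: meubonekvi

cell NUM=ri, KEL=ri, SUR=pa, ASPECT=ra:
underlying: g-uben-if-o-ed
1. e -> o, i -> u / B C0 _: fires at position(s) 4, 9: gubonifood
2. d -> t, g -> k, v -> f, z -> s / _ #: fires at position(s) 10: gubonifoot
surface: gubonifoot

cell NUM=ri, KEL=ra, SUR=un, ASPECT=zo:
underlying: g-uben-e-to-pm
1. e -> o, i -> u / B C0 _: fires at position(s) 4: gubonetopm
2. d -> t, g -> k, v -> f, z -> s / _ #: no change
surface: gubonetopm


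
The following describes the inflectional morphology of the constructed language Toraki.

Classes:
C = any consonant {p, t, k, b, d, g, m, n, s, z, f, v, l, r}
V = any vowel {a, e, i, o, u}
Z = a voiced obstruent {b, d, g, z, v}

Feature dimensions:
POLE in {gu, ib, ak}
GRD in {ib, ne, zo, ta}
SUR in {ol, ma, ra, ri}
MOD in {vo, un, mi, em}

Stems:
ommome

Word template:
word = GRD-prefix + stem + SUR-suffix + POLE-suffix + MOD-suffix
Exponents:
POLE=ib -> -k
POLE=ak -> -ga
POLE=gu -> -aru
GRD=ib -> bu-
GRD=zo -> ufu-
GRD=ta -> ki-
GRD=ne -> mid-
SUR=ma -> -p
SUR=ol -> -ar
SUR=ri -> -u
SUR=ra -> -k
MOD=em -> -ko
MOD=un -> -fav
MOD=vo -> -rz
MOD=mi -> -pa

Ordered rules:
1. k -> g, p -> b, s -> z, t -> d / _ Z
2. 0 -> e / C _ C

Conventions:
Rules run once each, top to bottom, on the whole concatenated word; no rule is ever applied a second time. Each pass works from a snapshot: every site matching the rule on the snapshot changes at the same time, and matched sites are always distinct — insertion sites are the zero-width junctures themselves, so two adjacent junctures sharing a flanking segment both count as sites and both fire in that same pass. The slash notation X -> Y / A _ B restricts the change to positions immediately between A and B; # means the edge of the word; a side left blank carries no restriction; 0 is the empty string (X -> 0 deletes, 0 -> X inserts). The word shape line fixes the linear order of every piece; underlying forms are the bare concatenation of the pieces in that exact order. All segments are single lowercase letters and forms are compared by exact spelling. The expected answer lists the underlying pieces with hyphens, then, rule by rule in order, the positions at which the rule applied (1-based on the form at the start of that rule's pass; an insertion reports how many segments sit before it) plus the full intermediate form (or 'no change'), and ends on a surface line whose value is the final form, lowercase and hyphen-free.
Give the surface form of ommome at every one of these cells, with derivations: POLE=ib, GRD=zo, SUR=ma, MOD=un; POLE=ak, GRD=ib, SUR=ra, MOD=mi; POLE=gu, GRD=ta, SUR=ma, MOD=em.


cell POLE=ib, GRD=zo, SUR=ma, MOD=un:
underlying: ufu-ommome-p-k-fav
1. k -> g, p -> b, s -> z, t -> d / _ Z: no change
2. 0 -> e / C _ C: inserts after position(s) 5, 10, 11: ufuomemomepekefav
surface: ufuomemomepekefav

cell POLE=ak, GRD=ib, SUR=ra, MOD=mi:
underlying: bu-ommome-k-ga-pa
1. k -> g, p -> b, s -> z, t -> d / _ Z: fires at position(s) 9: buommomeggapa
2. 0 -> e / C _ C: inserts after position(s) 4, 9: buomemomegegapa
surface: buomemomegegapa

cell POLE=gu, GRD=ta, SUR=ma, MOD=em:
underlying: ki-ommome-p-aru-ko
1. k -> g, p -> b, s -> z, t -> d / _ Z: no change
2. 0 -> e / C _ C: inserts after position(s) 4: kiomemomeparuko
surface: kiomemomeparuko


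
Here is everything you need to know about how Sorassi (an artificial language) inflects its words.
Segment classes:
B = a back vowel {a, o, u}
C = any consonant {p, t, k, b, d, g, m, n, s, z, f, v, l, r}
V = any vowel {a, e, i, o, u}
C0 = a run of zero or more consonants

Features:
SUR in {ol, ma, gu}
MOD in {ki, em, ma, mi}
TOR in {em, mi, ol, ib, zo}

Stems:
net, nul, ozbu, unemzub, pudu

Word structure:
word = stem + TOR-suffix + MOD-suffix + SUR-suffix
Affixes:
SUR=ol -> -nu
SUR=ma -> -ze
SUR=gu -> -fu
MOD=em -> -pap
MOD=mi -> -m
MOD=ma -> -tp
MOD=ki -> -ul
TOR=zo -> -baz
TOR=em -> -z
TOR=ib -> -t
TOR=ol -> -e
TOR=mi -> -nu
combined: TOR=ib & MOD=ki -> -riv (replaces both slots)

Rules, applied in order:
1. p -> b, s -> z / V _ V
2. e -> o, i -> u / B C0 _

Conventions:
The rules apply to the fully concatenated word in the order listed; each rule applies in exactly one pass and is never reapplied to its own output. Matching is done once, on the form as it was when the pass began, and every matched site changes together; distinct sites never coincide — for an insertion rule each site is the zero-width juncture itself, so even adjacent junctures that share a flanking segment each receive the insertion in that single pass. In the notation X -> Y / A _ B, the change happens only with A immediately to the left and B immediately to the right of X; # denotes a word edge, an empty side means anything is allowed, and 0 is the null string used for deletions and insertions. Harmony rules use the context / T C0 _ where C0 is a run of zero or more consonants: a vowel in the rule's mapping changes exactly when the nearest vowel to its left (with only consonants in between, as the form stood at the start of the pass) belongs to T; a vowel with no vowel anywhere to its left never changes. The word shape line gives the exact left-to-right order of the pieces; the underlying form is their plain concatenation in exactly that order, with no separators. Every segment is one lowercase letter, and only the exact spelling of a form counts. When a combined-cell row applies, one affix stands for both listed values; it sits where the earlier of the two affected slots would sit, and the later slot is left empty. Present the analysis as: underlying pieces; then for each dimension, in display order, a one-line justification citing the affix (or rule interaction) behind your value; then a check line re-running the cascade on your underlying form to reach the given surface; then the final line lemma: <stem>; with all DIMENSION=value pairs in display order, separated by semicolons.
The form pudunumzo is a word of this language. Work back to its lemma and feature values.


underlying: pudu-nu-m-ze
SUR=ma - signalled by the affix -ze
MOD=mi - signalled by the affix -m
TOR=mi - signalled by the affix -nu
check: pudunumze -> pudunumze -> pudunumzo
lemma: pudu; SUR=ma; MOD=mi; TOR=mi


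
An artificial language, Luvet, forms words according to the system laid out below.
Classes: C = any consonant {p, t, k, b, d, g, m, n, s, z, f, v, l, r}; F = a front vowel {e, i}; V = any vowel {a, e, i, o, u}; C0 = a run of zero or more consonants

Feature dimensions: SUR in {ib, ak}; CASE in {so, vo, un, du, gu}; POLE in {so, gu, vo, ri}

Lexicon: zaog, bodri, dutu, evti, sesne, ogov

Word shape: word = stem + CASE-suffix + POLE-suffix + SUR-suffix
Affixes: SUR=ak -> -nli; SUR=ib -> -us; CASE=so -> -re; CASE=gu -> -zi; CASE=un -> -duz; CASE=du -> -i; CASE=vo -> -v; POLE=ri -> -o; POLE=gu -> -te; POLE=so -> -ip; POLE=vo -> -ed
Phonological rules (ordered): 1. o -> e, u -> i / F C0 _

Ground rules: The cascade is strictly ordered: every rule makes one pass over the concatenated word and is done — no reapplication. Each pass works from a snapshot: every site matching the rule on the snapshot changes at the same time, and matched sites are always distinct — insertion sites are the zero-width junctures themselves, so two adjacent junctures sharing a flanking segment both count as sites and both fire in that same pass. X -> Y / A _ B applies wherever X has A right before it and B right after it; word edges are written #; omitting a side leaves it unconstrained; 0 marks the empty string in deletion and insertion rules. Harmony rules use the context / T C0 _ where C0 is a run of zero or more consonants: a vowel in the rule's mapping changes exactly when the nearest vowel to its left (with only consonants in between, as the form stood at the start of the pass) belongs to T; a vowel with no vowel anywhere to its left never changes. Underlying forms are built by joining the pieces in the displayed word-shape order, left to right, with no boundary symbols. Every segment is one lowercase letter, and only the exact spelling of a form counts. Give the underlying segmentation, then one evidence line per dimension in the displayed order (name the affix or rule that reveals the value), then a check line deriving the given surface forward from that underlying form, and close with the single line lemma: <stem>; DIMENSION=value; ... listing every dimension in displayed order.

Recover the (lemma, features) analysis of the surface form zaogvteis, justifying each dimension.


underlying: zaog-v-te-us
SUR=ib - signalled by the affix -us
CASE=vo - signalled by the affix -v
POLE=gu - signalled by the affix -te
check: zaogvteus -> zaogvteis
lemma: zaog; SUR=ib; CASE=vo; POLE=gu


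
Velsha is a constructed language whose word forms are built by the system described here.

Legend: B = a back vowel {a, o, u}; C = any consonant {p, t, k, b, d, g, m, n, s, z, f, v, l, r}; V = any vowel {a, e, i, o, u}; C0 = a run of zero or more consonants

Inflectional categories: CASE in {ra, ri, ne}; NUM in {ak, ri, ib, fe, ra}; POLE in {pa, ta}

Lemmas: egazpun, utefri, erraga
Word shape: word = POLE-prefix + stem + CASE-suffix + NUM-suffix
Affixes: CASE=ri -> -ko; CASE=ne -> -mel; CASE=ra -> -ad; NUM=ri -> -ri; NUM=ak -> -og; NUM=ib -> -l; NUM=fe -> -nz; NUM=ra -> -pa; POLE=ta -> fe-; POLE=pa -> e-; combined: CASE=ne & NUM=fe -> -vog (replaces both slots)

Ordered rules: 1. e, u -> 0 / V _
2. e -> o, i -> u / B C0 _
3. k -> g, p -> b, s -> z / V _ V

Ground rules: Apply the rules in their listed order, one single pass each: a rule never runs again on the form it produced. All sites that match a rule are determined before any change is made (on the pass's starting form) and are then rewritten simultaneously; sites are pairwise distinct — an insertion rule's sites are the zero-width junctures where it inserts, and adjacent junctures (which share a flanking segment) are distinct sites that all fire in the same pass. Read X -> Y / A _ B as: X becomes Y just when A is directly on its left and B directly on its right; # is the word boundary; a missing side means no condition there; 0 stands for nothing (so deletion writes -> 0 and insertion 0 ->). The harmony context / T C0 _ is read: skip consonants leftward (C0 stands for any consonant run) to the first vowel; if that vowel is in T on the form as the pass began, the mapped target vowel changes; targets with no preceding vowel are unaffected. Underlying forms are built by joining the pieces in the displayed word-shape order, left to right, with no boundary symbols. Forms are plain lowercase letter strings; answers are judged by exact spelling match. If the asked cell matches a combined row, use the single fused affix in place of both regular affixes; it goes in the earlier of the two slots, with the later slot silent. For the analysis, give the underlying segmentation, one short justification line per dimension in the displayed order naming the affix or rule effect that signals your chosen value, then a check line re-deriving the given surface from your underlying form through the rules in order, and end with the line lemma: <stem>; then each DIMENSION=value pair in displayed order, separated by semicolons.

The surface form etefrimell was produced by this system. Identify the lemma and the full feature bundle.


underlying: e-utefri-mel-l
CASE=ne - signalled by the affix -mel
NUM=ib - signalled by the affix -l
POLE=pa - signalled by the affix e-
check: eutefrimell -> etefrimell -> etefrimell -> etefrimell
lemma: utefri; CASE=ne; NUM=ib; POLE=pa
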